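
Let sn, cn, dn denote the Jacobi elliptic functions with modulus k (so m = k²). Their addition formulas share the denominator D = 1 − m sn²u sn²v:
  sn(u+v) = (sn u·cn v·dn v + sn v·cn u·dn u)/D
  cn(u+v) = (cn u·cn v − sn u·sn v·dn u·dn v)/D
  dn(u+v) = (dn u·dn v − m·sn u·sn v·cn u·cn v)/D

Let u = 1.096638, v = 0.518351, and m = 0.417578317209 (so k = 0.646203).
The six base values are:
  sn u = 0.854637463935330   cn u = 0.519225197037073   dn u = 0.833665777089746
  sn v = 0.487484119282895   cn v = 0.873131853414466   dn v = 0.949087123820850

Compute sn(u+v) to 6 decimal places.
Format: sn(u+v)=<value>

m = k² = 0.417578317209
D = 1 − m·sn²u·sn²v = 0.9275192401322113
sn(u+v) = (sn u·cn v·dn v + sn v·cn u·dn u)/D = 0.9192319459040074/0.9275192401322113 = 0.9910650972296568

sn(u+v)=0.991065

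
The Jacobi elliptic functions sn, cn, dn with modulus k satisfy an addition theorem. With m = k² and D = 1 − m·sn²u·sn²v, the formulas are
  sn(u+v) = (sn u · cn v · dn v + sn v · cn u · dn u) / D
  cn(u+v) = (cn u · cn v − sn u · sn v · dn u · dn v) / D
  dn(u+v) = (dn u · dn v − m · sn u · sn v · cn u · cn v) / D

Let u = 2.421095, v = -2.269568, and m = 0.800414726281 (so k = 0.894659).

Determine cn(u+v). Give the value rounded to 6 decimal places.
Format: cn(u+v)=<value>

sn u = 0.9973327370474537, cn u = -0.07298911982915336, dn u = 0.4514968576051813
sn v = -0.9999869864238028, cn v = -0.005101664732347671, dn v = 0.4467729916853826
m = k² = 0.800414726281
D = 1 − m·sn²u·sn²v = 0.2038701338251945
cn(u+v) = (cn u·cn v − sn u·sn v·dn u·dn v)/D = 0.2015483185557177/0.2038701338251945 = 0.9886113025683912

cn(u+v)=0.988611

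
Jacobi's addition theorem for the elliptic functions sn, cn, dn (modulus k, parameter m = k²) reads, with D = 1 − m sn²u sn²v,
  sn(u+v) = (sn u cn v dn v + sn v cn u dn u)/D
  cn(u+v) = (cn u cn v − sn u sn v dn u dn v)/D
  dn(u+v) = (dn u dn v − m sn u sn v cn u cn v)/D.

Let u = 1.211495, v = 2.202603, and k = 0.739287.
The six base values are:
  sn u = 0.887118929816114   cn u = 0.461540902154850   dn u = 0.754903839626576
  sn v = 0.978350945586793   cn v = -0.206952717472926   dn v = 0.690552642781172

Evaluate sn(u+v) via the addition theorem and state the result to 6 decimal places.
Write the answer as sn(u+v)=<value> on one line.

sn(u+v)=0.363923

m = k² = 0.546545268369
D = 1 − m·sn²u·sn²v = 0.5883016086026008
sn(u+v) = (sn u·cn v·dn v + sn v·cn u·dn u)/D = 0.2140963421561214/0.5883016086026008 = 0.3639227549703064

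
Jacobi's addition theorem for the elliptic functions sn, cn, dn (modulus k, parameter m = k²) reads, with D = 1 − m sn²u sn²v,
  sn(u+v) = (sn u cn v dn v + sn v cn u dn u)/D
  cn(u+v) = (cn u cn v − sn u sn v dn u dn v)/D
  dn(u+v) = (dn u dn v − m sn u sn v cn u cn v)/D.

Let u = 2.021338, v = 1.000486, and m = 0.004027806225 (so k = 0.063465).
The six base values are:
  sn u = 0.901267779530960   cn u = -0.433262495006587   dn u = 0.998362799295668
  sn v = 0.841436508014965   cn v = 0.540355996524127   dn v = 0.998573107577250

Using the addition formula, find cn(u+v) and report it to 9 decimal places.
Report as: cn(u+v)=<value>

cn(u+v)=-0.992452633

m = k² = 0.004027806225
D = 1 − m·sn²u·sn²v = 0.9976835711696226
cn(u+v) = (cn u·cn v − sn u·sn v·dn u·dn v)/D = -0.9901536875730281/0.9976835711696226 = -0.9924526334659727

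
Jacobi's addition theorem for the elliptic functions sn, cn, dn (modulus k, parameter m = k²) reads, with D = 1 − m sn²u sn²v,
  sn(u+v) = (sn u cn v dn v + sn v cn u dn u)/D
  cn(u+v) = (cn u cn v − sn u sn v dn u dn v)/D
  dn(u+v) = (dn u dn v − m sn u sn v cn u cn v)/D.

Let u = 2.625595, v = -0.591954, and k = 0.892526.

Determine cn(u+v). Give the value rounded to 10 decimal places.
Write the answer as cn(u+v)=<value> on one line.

sn u = 0.9851114008586, cn u = -0.1719172123389825, dn u = 0.4763836179861295
sn v = -0.5367154761412749, cn v = 0.8437632948110771, dn v = 0.8777971562955926
m = k² = 0.796602660676
D = 1 − m·sn²u·sn²v = 0.7773100182027761
cn(u+v) = (cn u·cn v − sn u·sn v·dn u·dn v)/D = 0.07603834555774551/0.7773100182027761 = 0.09782241805342262

cn(u+v)=0.0978224181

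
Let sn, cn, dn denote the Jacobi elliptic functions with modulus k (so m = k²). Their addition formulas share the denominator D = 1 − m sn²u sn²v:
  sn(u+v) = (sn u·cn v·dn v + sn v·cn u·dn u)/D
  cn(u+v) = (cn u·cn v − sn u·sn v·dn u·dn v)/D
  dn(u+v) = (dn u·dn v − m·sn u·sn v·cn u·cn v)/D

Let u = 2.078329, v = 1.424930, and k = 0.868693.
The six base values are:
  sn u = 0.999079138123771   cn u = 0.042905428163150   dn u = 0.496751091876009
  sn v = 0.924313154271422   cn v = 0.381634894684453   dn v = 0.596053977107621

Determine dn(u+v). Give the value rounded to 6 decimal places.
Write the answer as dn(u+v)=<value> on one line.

dn(u+v)=0.798614

m = k² = 0.754627528249
D = 1 − m·sn²u·sn²v = 0.3564671924170072
dn(u+v) = (dn u·dn v − m·sn u·sn v·cn u·cn v)/D = 0.2846797718701272/0.3564671924170072 = 0.7986142285349485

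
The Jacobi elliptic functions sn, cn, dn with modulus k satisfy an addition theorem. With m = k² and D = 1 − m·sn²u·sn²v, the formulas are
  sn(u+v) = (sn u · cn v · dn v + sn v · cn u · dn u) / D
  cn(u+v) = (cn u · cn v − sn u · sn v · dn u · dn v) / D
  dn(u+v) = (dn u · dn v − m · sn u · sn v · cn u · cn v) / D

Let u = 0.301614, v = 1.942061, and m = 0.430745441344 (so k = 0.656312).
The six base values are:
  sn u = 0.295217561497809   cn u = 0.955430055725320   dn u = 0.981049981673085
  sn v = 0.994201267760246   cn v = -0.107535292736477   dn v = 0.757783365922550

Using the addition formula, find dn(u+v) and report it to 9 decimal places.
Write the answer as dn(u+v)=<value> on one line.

m = k² = 0.430745441344
D = 1 − m·sn²u·sn²v = 0.962893183858097
dn(u+v) = (dn u·dn v − m·sn u·sn v·cn u·cn v)/D = 0.7564126980646813/0.962893183858097 = 0.7855624182880861

dn(u+v)=0.785562418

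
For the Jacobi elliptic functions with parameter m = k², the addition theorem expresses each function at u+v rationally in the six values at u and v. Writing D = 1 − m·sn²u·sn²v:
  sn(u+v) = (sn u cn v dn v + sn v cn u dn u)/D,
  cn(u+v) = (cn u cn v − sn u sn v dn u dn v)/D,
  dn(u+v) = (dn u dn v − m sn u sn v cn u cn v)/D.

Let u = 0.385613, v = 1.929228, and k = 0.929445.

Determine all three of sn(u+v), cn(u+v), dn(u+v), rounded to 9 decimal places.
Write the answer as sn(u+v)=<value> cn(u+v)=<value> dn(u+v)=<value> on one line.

sn(u+v)=0.999030957 cn(u+v)=0.044013042 dn(u+v)=0.371221540

sn u = 0.3687319659037356, cn u = 0.9295357644118737, dn u = 0.9394390278803147
sn v = 0.9814201337400644, cn v = 0.1918711054057752, dn v = 0.4097985834225108
m = k² = 0.863868008025
D = 1 − m·sn²u·sn²v = 0.8868697113838628
sn(u+v) = (sn u·cn v·dn v + sn v·cn u·dn u)/D = 0.8860102961110033/0.8868697113838628 = 0.9990309565634862
cn(u+v) = (cn u·cn v − sn u·sn v·dn u·dn v)/D = 0.03903383347031418/0.8868697113838628 = 0.04401304156549238
dn(u+v) = (dn u·dn v − m·sn u·sn v·cn u·cn v)/D = 0.3292251403382869/0.8868697113838628 = 0.3712215403371564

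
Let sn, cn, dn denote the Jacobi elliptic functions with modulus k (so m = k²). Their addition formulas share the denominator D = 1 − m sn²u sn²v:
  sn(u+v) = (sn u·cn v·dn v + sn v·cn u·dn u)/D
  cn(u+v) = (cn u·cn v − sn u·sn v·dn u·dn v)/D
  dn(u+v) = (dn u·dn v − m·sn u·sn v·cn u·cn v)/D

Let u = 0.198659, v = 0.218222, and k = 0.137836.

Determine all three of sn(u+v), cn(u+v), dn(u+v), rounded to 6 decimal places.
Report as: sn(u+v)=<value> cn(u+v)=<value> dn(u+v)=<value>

sn(u+v)=0.404708 cn(u+v)=0.914446 dn(u+v)=0.998443

sn u = 0.1973307381874898, cn u = 0.9803369725591198, dn u = 0.9996300311553639
sn v = 0.2164623140385923, cn v = 0.9762909743519387, dn v = 0.9995547985133595
m = k² = 0.018998762896
D = 1 − m·sn²u·sn²v = 0.9999653359424092
sn(u+v) = (sn u·cn v·dn v + sn v·cn u·dn u)/D = 0.404693949606034/0.9999653359424092 = 0.4047079784267056
cn(u+v) = (cn u·cn v − sn u·sn v·dn u·dn v)/D = 0.9144142826086456/0.9999653359424092 = 0.9144459810167953
dn(u+v) = (dn u·dn v − m·sn u·sn v·cn u·cn v)/D = 0.9984082877419081/0.9999653359424092 = 0.9984428978240194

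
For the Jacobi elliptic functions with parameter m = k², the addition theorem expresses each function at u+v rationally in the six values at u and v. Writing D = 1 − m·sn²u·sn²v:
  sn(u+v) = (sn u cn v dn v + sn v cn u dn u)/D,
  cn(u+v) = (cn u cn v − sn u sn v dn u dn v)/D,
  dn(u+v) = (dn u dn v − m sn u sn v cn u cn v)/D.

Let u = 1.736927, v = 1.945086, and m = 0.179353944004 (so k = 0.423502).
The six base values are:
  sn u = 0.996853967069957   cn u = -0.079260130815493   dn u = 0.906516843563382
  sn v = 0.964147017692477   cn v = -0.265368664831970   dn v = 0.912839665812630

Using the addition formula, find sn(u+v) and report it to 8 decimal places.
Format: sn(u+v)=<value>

m = k² = 0.179353944004
D = 1 − m·sn²u·sn²v = 0.8343236421097385
sn(u+v) = (sn u·cn v·dn v + sn v·cn u·dn u)/D = -0.3107515350683704/0.8343236421097385 = -0.3724592225177497

sn(u+v)=-0.37245922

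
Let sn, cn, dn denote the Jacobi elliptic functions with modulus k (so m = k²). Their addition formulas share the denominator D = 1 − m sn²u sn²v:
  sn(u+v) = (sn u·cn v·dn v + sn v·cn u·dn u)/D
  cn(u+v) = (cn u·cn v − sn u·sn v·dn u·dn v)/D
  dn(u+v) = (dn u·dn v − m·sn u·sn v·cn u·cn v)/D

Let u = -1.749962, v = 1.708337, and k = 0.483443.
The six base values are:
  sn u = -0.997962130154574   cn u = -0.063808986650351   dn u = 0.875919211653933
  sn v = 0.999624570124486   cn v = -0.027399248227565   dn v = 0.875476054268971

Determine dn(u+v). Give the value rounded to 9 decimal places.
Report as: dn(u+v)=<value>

m = k² = 0.233717134249
D = 1 − m·sn²u·sn²v = 0.7674092068081048
dn(u+v) = (dn u·dn v − m·sn u·sn v·cn u·cn v)/D = 0.7672539214212313/0.7674092068081048 = 0.9997976498255483

dn(u+v)=0.999797650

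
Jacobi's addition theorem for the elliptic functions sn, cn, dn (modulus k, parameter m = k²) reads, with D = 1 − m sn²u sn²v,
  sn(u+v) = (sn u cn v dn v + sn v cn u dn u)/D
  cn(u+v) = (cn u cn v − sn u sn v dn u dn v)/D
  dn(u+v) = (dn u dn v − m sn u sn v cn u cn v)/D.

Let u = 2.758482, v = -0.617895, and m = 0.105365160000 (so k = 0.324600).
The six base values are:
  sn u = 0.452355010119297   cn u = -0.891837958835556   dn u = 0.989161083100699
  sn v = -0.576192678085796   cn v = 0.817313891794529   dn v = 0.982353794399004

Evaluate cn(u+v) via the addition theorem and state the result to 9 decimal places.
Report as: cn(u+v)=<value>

m = k² = 0.10536516
D = 1 − m·sn²u·sn²v = 0.9928420063141072
cn(u+v) = (cn u·cn v − sn u·sn v·dn u·dn v)/D = -0.47564252220498/0.9928420063141072 = -0.4790717145125507

cn(u+v)=-0.479071715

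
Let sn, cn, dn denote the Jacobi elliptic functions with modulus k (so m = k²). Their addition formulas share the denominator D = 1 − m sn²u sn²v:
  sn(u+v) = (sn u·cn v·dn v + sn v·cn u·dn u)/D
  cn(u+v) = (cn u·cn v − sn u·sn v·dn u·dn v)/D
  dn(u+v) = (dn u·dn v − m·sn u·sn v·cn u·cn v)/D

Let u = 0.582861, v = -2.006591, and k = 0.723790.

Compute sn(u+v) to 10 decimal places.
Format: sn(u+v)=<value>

sn(u+v)=-0.9502588974

sn u = 0.536946974472003, cn u = 0.8436159947543445, dn u = 0.9213910127163424
sn v = -0.9958582990473125, cn v = -0.09091891012651593, dn v = 0.693151131853662
m = k² = 0.5238719641
D = 1 − m·sn²u·sn²v = 0.8502099208865691
sn(u+v) = (sn u·cn v·dn v + sn v·cn u·dn u)/D = -0.8079195420040571/0.8502099208865691 = -0.9502588974280458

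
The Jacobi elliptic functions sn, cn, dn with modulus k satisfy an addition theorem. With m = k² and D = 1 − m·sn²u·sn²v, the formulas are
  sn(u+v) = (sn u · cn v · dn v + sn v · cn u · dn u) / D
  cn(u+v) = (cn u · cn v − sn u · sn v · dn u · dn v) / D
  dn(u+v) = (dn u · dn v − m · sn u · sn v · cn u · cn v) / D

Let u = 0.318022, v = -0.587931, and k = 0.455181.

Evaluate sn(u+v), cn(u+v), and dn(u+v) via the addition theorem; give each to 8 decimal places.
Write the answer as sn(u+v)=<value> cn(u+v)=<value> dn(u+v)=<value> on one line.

sn u = 0.3116553161965034, cn u = 0.950195224091585, dn u = 0.9898867915034584
sn v = -0.5491941750368086, cn v = 0.8356947756840647, dn v = 0.9682502893409603
m = k² = 0.207189742761
D = 1 − m·sn²u·sn²v = 0.9939302727680161
sn(u+v) = (sn u·cn v·dn v + sn v·cn u·dn u)/D = -0.2643846404123788/0.9939302727680161 = -0.2659991828964911
cn(u+v) = (cn u·cn v − sn u·sn v·dn u·dn v)/D = 0.958122199429029/0.9939302727680161 = 0.9639732541405903
dn(u+v) = (dn u·dn v − m·sn u·sn v·cn u·cn v)/D = 0.9866179513704777/0.9939302727680161 = 0.9926430237634535

sn(u+v)=-0.26599918 cn(u+v)=0.96397325 dn(u+v)=0.99264302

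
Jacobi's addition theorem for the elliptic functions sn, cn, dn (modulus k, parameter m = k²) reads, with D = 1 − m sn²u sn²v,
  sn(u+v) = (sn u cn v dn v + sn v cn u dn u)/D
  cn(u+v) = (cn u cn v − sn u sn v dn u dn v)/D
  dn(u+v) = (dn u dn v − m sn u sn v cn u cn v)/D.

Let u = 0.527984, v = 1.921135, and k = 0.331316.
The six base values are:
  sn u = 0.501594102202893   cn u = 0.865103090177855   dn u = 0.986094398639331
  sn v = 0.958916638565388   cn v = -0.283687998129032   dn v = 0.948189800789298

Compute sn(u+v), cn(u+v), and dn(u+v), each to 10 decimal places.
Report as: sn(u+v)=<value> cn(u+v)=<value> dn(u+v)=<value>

sn(u+v)=0.7009018942 cn(u+v)=-0.7132576916 dn(u+v)=0.9726632850

m = k² = 0.109770291856
D = 1 − m·sn²u·sn²v = 0.974604815623205
sn(u+v) = (sn u·cn v·dn v + sn v·cn u·dn u)/D = 0.68310236141102/0.974604815623205 = 0.7009018942454275
cn(u+v) = (cn u·cn v − sn u·sn v·dn u·dn v)/D = -0.6951443810249994/0.974604815623205 = -0.7132576916116443
dn(u+v) = (dn u·dn v − m·sn u·sn v·cn u·cn v)/D = 0.9479623215622283/0.974604815623205 = 0.9726632850218985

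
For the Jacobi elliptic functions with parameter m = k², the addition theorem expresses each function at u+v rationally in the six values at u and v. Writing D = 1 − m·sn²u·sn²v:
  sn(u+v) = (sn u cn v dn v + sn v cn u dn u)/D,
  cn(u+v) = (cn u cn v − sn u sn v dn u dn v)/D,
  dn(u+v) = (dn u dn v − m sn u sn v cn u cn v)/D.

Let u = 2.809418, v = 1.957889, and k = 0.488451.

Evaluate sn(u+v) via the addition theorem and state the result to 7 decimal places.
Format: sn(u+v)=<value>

sn u = 0.5172322941397351, cn u = -0.85584505250597, dn u = 0.967559662680996
sn v = 0.9704864525312601, cn v = -0.2411556457006352, dn v = 0.8805059594414393
m = k² = 0.238584379401
D = 1 − m·sn²u·sn²v = 0.9398837023140898
sn(u+v) = (sn u·cn v·dn v + sn v·cn u·dn u)/D = -0.9134701173841182/0.9398837023140898 = -0.9718969646298381

sn(u+v)=-0.9718970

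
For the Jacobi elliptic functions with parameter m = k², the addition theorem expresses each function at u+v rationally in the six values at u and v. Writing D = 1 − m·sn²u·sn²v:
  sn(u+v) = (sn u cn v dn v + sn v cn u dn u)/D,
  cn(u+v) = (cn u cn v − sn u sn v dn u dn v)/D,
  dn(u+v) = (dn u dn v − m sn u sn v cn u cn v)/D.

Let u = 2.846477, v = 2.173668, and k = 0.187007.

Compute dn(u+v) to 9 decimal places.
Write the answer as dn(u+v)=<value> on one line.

dn(u+v)=0.983544397

sn u = 0.3173592958154532, cn u = -0.9483053713648994, dn u = 0.998237329621742
sn v = 0.836699895757861, cn v = -0.5476616514224678, dn v = 0.9876829117761303
m = k² = 0.034971618049
D = 1 − m·sn²u·sn²v = 0.9975342013874412
dn(u+v) = (dn u·dn v − m·sn u·sn v·cn u·cn v)/D = 0.9811191750729592/0.9975342013874412 = 0.9835443974836644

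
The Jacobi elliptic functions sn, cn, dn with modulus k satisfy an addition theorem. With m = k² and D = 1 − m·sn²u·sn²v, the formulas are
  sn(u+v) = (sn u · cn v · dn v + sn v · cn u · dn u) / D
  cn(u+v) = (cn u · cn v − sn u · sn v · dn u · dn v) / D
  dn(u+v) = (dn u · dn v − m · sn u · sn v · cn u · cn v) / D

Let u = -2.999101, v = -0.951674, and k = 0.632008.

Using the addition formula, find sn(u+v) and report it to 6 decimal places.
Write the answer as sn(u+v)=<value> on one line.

sn(u+v)=0.382509

sn u = -0.5179856069110648, cn u = -0.855389333013322, dn u = 0.9448958658443564
sn v = -0.7858854249055102, cn v = 0.6183721362748209, dn v = 0.8679303779428029
m = k² = 0.399434112064
D = 1 − m·sn²u·sn²v = 0.933808990498861
sn(u+v) = (sn u·cn v·dn v + sn v·cn u·dn u)/D = 0.3571899885180675/0.933808990498861 = 0.382508620234261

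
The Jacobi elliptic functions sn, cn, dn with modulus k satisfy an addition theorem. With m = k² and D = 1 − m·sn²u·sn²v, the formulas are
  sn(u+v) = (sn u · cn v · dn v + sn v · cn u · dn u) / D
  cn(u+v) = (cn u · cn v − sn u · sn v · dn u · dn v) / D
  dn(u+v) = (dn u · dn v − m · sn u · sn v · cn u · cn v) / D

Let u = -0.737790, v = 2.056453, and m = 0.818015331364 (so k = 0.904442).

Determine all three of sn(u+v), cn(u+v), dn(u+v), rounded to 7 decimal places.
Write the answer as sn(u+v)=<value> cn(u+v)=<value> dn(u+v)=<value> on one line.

sn u = -0.63602472428895, cn u = 0.7716686789634299, dn u = 0.8179794276255525
sn v = 0.9945100896392178, cn v = 0.1046407263248638, dn v = 0.4369687357959317
m = k² = 0.818015331364
D = 1 − m·sn²u·sn²v = 0.6727136993919057
sn(u+v) = (sn u·cn v·dn v + sn v·cn u·dn u)/D = 0.598661766752844/0.6727136993919057 = 0.8899205818076837
cn(u+v) = (cn u·cn v − sn u·sn v·dn u·dn v)/D = 0.3068351517963786/0.6727136993919057 = 0.4561155095752321
dn(u+v) = (dn u·dn v − m·sn u·sn v·cn u·cn v)/D = 0.3992121885370953/0.6727136993919057 = 0.5934354969996301

sn(u+v)=0.8899206 cn(u+v)=0.4561155 dn(u+v)=0.5934355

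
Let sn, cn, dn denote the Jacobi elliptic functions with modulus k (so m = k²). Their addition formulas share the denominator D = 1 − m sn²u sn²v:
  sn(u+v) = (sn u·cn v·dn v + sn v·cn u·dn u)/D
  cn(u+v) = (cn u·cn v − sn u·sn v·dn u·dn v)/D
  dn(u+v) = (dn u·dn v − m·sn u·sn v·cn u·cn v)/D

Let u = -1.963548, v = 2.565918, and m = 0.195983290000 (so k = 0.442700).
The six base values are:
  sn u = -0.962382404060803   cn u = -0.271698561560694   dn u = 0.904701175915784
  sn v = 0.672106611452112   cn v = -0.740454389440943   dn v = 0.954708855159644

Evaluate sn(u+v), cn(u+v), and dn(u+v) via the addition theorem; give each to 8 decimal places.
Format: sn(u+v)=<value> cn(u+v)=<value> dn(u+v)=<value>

sn(u+v)=0.56112800 cn(u+v)=0.82772905 dn(u+v)=0.96865463

m = k² = 0.19598329
D = 1 − m·sn²u·sn²v = 0.9180043662717036
sn(u+v) = (sn u·cn v·dn v + sn v·cn u·dn u)/D = 0.5151179499161919/0.9180043662717036 = 0.5611279955107876
cn(u+v) = (cn u·cn v − sn u·sn v·dn u·dn v)/D = 0.7598588777977472/0.9180043662717036 = 0.8277290454333746
dn(u+v) = (dn u·dn v − m·sn u·sn v·cn u·cn v)/D = 0.889229180795422/0.9180043662717036 = 0.9686546311395594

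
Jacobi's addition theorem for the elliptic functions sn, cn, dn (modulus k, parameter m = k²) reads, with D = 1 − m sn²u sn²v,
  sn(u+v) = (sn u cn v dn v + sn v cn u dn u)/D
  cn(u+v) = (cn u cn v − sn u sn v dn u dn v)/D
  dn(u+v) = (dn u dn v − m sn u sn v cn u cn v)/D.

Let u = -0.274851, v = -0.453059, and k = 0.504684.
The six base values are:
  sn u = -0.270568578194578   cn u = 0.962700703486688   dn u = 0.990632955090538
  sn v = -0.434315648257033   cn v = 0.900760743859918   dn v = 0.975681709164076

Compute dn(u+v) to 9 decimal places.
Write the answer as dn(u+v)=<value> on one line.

dn(u+v)=0.943907328

m = k² = 0.254705939856
D = 1 − m·sn²u·sn²v = 0.996482737787339
dn(u+v) = (dn u·dn v − m·sn u·sn v·cn u·cn v)/D = 0.9405873581692329/0.996482737787339 = 0.9439073277453655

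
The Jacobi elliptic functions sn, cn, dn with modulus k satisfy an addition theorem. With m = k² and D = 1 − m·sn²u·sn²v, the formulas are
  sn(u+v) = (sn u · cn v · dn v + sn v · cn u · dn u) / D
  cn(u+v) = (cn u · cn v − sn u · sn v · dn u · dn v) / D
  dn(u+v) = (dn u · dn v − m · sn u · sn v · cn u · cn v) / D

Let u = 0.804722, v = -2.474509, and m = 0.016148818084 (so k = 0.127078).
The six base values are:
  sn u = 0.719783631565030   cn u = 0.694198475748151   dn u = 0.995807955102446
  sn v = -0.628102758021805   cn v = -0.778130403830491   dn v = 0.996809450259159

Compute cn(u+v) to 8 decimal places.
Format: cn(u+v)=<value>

m = k² = 0.016148818084
D = 1 − m·sn²u·sn²v = 0.9966992998300304
cn(u+v) = (cn u·cn v − sn u·sn v·dn u·dn v)/D = -0.09141046622044172/0.9966992998300304 = -0.09171318394226842

cn(u+v)=-0.09171318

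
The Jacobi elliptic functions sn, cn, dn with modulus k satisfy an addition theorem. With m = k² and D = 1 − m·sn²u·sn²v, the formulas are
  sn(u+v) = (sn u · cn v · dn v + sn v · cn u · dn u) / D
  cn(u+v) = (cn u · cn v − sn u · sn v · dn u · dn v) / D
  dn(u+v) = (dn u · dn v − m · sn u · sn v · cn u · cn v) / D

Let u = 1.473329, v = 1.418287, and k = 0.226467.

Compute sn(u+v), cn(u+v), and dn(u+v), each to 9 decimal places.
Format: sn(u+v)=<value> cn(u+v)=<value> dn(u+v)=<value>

sn u = 0.993377233211271, cn u = 0.1148985314854815, dn u = 0.9743663459287332
sn v = 0.9857880610328457, cn v = 0.1679937460892594, dn v = 0.9747615723634367
m = k² = 0.051287302089
D = 1 − m·sn²u·sn²v = 0.9508180926924789
sn(u+v) = (sn u·cn v·dn v + sn v·cn u·dn u)/D = 0.2730315338840098/0.9508180926924789 = 0.2871543316039063
cn(u+v) = (cn u·cn v − sn u·sn v·dn u·dn v)/D = -0.9107737517607258/0.9508180926924789 = -0.9578843300947739
dn(u+v) = (dn u·dn v − m·sn u·sn v·cn u·cn v)/D = 0.9488054442106742/0.9508180926924789 = 0.9978832454943034

sn(u+v)=0.287154332 cn(u+v)=-0.957884330 dn(u+v)=0.997883245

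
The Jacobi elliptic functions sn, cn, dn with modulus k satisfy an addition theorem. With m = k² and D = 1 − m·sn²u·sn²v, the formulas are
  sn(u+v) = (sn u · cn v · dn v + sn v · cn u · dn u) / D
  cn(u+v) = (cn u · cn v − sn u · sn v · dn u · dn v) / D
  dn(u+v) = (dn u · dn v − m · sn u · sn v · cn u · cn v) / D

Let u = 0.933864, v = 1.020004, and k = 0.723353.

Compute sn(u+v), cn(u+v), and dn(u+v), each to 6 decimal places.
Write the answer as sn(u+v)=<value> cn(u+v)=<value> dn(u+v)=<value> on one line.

sn(u+v)=0.998489 cn(u+v)=-0.054956 dn(u+v)=0.691622

sn u = 0.7673782227164533, cn u = 0.6411947155899971, dn u = 0.8317934033349394
sn v = 0.8107589687272605, cn v = 0.5853801283168989, dn v = 0.8099746188465343
m = k² = 0.523239562609
D = 1 − m·sn²u·sn²v = 0.7974636226719364
sn(u+v) = (sn u·cn v·dn v + sn v·cn u·dn u)/D = 0.7962584808310284/0.7974636226719364 = 0.998488781423195
cn(u+v) = (cn u·cn v − sn u·sn v·dn u·dn v)/D = -0.0438253487118054/0.7974636226719364 = -0.0549559220832753
dn(u+v) = (dn u·dn v − m·sn u·sn v·cn u·cn v)/D = 0.5515432185859495/0.7974636226719364 = 0.69162179051877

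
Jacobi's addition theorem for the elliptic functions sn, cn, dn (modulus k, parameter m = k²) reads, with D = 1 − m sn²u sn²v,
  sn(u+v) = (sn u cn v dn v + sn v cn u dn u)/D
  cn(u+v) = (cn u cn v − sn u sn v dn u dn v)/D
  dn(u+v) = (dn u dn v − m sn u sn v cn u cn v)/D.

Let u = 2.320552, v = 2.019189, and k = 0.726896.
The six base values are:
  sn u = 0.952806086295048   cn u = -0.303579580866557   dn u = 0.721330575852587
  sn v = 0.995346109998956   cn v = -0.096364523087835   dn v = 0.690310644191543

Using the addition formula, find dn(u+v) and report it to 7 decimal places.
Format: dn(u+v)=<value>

dn(u+v)=0.9209385

m = k² = 0.528377794816
D = 1 − m·sn²u·sn²v = 0.5247721867624057
dn(u+v) = (dn u·dn v − m·sn u·sn v·cn u·cn v)/D = 0.4832828844531634/0.5247721867624057 = 0.9209384503298249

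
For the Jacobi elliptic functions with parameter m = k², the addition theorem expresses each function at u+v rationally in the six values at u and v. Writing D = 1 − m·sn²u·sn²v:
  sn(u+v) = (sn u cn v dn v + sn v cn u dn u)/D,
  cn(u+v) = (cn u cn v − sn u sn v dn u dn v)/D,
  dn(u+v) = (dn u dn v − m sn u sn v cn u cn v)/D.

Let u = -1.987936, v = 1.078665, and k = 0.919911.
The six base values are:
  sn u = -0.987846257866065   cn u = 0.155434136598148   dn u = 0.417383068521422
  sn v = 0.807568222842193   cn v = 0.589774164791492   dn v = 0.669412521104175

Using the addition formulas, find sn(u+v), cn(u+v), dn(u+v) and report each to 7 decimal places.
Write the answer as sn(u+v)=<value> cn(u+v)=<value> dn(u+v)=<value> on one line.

sn(u+v)=-0.7316392 cn(u+v)=0.6816920 dn(u+v)=0.7396034

m = k² = 0.846236247921
D = 1 − m·sn²u·sn²v = 0.4614465838680092
sn(u+v) = (sn u·cn v·dn v + sn v·cn u·dn u)/D = -0.3376124319424886/0.4614465838680092 = -0.7316392487132557
cn(u+v) = (cn u·cn v − sn u·sn v·dn u·dn v)/D = 0.3145644537472951/0.4614465838680092 = 0.6816920197144036
dn(u+v) = (dn u·dn v − m·sn u·sn v·cn u·cn v)/D = 0.341287443750132/0.4614465838680092 = 0.7396033596984063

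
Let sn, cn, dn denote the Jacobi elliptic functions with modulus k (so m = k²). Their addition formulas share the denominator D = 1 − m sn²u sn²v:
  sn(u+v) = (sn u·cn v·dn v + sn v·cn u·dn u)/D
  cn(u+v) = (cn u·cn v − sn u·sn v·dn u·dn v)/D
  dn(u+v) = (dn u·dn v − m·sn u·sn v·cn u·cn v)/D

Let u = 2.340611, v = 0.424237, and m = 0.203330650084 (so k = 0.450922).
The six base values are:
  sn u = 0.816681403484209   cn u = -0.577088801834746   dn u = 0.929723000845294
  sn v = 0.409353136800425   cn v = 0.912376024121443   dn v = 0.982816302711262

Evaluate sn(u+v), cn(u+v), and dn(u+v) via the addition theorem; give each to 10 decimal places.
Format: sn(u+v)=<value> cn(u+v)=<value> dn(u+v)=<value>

sn(u+v)=0.5246069569 cn(u+v)=-0.8513445488 dn(u+v)=0.9716176572

m = k² = 0.203330650084
D = 1 − m·sn²u·sn²v = 0.9772749719791118
sn(u+v) = (sn u·cn v·dn v + sn v·cn u·dn u)/D = 0.5126852491370279/0.9772749719791118 = 0.5246069569332897
cn(u+v) = (cn u·cn v − sn u·sn v·dn u·dn v)/D = -0.8319977200534131/0.9772749719791118 = -0.8513445487798659
dn(u+v) = (dn u·dn v − m·sn u·sn v·cn u·cn v)/D = 0.9495376186964659/0.9772749719791118 = 0.9716176571815053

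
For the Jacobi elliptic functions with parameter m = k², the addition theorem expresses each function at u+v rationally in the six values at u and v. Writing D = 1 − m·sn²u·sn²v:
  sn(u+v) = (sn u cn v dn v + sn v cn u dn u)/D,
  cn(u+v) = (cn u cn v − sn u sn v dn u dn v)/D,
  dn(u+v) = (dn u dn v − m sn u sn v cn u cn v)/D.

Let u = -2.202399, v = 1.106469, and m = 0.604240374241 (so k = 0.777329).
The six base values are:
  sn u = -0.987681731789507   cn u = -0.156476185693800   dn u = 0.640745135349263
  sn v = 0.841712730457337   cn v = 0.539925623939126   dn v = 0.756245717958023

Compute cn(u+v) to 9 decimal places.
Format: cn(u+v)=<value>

cn(u+v)=0.546629718

m = k² = 0.604240374241
D = 1 − m·sn²u·sn²v = 0.5823893416525771
cn(u+v) = (cn u·cn v − sn u·sn v·dn u·dn v)/D = 0.3183513215594521/0.5823893416525771 = 0.5466297179411016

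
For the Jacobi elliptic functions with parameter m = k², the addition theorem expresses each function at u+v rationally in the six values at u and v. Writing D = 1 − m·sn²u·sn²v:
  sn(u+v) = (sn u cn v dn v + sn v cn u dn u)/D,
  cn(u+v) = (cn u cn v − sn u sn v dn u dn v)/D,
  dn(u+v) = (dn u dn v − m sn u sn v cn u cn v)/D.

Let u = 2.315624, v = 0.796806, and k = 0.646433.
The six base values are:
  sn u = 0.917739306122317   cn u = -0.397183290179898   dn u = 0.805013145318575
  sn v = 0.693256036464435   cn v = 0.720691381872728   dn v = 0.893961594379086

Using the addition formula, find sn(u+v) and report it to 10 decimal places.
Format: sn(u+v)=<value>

m = k² = 0.417875623489
D = 1 − m·sn²u·sn²v = 0.8308496025679205
sn(u+v) = (sn u·cn v·dn v + sn v·cn u·dn u)/D = 0.3696121463366359/0.8308496025679205 = 0.4448604719726284

sn(u+v)=0.4448604720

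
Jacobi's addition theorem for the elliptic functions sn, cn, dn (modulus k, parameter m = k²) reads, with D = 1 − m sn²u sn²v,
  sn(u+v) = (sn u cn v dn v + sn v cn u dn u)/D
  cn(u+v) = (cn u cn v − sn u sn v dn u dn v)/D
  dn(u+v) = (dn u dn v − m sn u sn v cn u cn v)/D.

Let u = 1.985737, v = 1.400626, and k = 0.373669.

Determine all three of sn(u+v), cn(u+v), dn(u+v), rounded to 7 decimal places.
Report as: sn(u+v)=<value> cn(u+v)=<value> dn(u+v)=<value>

sn(u+v)=-0.1251822 cn(u+v)=-0.9921338 dn(u+v)=0.9989054

sn u = 0.9458662806262404, cn u = -0.3245565885547267, dn u = 0.9354568536853033
sn v = 0.977318220751782, cn v = 0.2117760500778382, dn v = 0.9309316254812569
m = k² = 0.139628521561
D = 1 − m·sn²u·sn²v = 0.8806820954010274
sn(u+v) = (sn u·cn v·dn v + sn v·cn u·dn u)/D = -0.1102456873211867/0.8806820954010274 = -0.1251821603923777
cn(u+v) = (cn u·cn v − sn u·sn v·dn u·dn v)/D = -0.873754451540605/0.8806820954010274 = -0.9921337746087959
dn(u+v) = (dn u·dn v − m·sn u·sn v·cn u·cn v)/D = 0.8797180755958866/0.8806820954010274 = 0.998905371404534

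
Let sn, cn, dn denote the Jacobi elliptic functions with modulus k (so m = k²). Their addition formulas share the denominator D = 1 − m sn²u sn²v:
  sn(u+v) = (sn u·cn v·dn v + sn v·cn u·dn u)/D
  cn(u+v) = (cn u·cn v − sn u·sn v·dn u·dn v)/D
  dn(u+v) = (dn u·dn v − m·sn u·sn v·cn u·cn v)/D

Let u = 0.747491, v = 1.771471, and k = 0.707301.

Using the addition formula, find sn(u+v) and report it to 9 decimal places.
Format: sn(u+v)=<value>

sn u = 0.6568288484731996, cn u = 0.7540396964440073, dn u = 0.8855334085801012
sn v = 0.9982840014214274, cn v = 0.05855811221362593, dn v = 0.708124822067771
m = k² = 0.500274704601
D = 1 − m·sn²u·sn²v = 0.7849095121105653
sn(u+v) = (sn u·cn v·dn v + sn v·cn u·dn u)/D = 0.6938178858635673/0.7849095121105653 = 0.8839463341423151

sn(u+v)=0.883946334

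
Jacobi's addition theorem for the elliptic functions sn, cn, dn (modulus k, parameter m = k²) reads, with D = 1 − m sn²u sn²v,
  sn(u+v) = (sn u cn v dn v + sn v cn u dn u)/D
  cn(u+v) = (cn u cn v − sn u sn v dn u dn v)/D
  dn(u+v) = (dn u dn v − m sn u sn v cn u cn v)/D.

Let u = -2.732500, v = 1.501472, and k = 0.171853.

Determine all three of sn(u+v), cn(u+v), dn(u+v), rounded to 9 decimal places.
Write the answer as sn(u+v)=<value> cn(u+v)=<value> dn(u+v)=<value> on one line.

sn u = -0.4189581692988113, cn u = -0.9080055354334513, dn u = 0.9974046884633758
sn v = 0.9968085316022851, cn v = 0.07982951412163406, dn v = 0.9852181259734392
m = k² = 0.029533453609
D = 1 − m·sn²u·sn²v = 0.9948491481942194
sn(u+v) = (sn u·cn v·dn v + sn v·cn u·dn u)/D = -0.9357094720574432/0.9948491481942194 = -0.9405541269808368
cn(u+v) = (cn u·cn v − sn u·sn v·dn u·dn v)/D = 0.3378943793032742/0.9948491481942194 = 0.3396438343608138
dn(u+v) = (dn u·dn v − m·sn u·sn v·cn u·cn v)/D = 0.9817671551372942/0.9948491481942194 = 0.986850274656544

sn(u+v)=-0.940554127 cn(u+v)=0.339643834 dn(u+v)=0.986850275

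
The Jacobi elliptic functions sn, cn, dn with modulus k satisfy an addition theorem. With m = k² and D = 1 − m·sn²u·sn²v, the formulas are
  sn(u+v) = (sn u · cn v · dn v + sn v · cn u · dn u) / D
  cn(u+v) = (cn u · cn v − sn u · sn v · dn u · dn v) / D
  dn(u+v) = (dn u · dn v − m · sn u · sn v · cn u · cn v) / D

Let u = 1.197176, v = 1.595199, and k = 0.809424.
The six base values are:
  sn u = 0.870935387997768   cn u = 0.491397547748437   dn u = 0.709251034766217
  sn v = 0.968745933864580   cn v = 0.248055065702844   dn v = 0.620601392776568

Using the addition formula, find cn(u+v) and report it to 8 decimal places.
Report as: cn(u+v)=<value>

cn(u+v)=-0.46752331

m = k² = 0.655167211776
D = 1 − m·sn²u·sn²v = 0.5336158156563879
cn(u+v) = (cn u·cn v − sn u·sn v·dn u·dn v)/D = -0.2494778336719199/0.5336158156563879 = -0.4675233123760457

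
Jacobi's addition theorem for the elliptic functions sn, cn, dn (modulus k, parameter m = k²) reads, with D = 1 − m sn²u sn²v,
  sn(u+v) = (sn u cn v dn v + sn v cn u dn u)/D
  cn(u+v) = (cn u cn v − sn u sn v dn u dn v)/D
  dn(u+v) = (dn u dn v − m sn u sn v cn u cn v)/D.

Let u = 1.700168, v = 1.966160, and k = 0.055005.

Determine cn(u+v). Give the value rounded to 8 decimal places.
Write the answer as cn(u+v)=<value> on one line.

cn(u+v)=-0.86668055

sn u = 0.9918206445246087, cn u = -0.1276393712566374, dn u = 0.9985107619141689
sn v = 0.9235318354034878, cn v = -0.383521771215488, dn v = 0.9987089040097284
m = k² = 0.003025550025
D = 1 − m·sn²u·sn²v = 0.9974615163698193
cn(u+v) = (cn u·cn v − sn u·sn v·dn u·dn v)/D = -0.8644804990034913/0.9974615163698193 = -0.8666805534008955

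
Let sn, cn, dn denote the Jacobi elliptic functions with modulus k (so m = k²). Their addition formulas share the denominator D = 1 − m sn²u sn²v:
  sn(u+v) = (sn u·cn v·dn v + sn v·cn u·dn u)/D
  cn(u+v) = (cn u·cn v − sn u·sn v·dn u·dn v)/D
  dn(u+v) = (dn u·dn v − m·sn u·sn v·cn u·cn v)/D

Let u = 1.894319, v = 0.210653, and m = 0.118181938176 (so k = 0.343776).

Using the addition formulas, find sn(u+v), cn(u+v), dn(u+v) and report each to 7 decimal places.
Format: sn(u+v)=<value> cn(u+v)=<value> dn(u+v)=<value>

sn u = 0.9670451787769972, cn u = -0.2546048353903859, dn u = 0.9431219662035643
sn v = 0.2089200915950435, cn v = 0.9779327151332645, dn v = 0.9974174860524121
m = k² = 0.118181938176
D = 1 − m·sn²u·sn²v = 0.9951760249668059
sn(u+v) = (sn u·cn v·dn v + sn v·cn u·dn u)/D = 0.8930962152527258/0.9951760249668059 = 0.8974253728454874
cn(u+v) = (cn u·cn v − sn u·sn v·dn u·dn v)/D = -0.4390381201786349/0.9951760249668059 = -0.441166295373001
dn(u+v) = (dn u·dn v − m·sn u·sn v·cn u·cn v)/D = 0.9466313658028384/0.9951760249668059 = 0.9512200274664106

sn(u+v)=0.8974254 cn(u+v)=-0.4411663 dn(u+v)=0.9512200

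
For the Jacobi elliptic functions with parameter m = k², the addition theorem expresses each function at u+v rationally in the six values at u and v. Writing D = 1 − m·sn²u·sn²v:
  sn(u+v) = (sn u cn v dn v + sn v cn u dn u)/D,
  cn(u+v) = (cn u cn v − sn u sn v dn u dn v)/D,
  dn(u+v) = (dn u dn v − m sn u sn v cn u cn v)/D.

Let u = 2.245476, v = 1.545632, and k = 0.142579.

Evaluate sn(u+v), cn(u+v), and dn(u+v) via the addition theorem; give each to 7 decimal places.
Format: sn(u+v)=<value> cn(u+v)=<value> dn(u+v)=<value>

sn(u+v)=-0.5912193 cn(u+v)=-0.8065108 dn(u+v)=0.9964408

sn u = 0.7895602704584738, cn u = -0.6136730231267639, dn u = 0.9936432628526526
sn v = 0.999458826188466, cn v = 0.03289460068116983, dn v = 0.9897945370644171
m = k² = 0.020328771241
D = 1 − m·sn²u·sn²v = 0.9873406467639813
sn(u+v) = (sn u·cn v·dn v + sn v·cn u·dn u)/D = -0.5837348615781884/0.9873406467639813 = -0.5912193157360483
cn(u+v) = (cn u·cn v − sn u·sn v·dn u·dn v)/D = -0.7963009256120516/0.9873406467639813 = -0.8065108311117705
dn(u+v) = (dn u·dn v − m·sn u·sn v·cn u·cn v)/D = 0.9838265077577597/0.9873406467639813 = 0.9964408038727676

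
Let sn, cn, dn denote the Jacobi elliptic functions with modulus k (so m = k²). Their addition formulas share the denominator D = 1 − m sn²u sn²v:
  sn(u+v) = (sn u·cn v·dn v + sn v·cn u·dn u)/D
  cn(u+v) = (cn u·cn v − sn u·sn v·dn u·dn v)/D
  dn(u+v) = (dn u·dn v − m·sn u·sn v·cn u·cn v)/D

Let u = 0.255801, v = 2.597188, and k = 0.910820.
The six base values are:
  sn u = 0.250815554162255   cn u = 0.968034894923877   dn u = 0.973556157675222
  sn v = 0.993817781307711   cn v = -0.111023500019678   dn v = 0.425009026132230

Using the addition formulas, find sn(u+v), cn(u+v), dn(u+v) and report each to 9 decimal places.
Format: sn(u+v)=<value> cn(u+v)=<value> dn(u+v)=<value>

m = k² = 0.8295930724
D = 1 − m·sn²u·sn²v = 0.9484548778164667
sn(u+v) = (sn u·cn v·dn v + sn v·cn u·dn u)/D = 0.924775005149188/0.9484548778164667 = 0.9750332111509674
cn(u+v) = (cn u·cn v − sn u·sn v·dn u·dn v)/D = -0.2106130221642722/0.9484548778164667 = -0.2220590848234611
dn(u+v) = (dn u·dn v − m·sn u·sn v·cn u·cn v)/D = 0.4359946684296226/0.9484548778164667 = 0.4596894155190279

sn(u+v)=0.975033211 cn(u+v)=-0.222059085 dn(u+v)=0.459689416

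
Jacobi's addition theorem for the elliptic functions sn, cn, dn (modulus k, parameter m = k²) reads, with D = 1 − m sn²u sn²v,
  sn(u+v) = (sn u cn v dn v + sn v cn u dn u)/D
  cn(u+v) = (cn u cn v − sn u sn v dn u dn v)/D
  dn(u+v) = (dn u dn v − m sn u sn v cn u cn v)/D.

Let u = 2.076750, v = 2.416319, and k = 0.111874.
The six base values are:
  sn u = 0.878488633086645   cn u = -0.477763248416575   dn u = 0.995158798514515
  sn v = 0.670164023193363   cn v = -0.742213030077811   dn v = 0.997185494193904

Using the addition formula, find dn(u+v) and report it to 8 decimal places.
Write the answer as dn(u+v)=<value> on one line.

dn(u+v)=0.99405731

m = k² = 0.012515791876
D = 1 − m·sn²u·sn²v = 0.9956619670653335
dn(u+v) = (dn u·dn v − m·sn u·sn v·cn u·cn v)/D = 0.9897450537150193/0.9956619670653335 = 0.9940573070519566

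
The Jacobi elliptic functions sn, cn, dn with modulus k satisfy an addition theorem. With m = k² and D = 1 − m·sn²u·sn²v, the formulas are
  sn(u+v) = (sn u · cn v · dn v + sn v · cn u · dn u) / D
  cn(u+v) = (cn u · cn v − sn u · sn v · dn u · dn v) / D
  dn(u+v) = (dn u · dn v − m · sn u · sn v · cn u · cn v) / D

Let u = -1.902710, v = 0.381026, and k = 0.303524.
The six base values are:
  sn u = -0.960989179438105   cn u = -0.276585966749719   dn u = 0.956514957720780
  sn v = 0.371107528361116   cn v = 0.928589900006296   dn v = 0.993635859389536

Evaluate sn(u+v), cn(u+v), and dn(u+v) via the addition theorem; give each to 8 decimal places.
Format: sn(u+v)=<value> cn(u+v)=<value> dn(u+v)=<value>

m = k² = 0.092126818576
D = 1 − m·sn²u·sn²v = 0.9882828335777442
sn(u+v) = (sn u·cn v·dn v + sn v·cn u·dn u)/D = -0.98486540414198/0.9882828335777442 = -0.9965420532264104
cn(u+v) = (cn u·cn v − sn u·sn v·dn u·dn v)/D = 0.08211634958222119/0.9882828335777442 = 0.08308992809775587
dn(u+v) = (dn u·dn v − m·sn u·sn v·cn u·cn v)/D = 0.9419891945783253/0.9882828335777442 = 0.9531574996280889

sn(u+v)=-0.99654205 cn(u+v)=0.08308993 dn(u+v)=0.95315750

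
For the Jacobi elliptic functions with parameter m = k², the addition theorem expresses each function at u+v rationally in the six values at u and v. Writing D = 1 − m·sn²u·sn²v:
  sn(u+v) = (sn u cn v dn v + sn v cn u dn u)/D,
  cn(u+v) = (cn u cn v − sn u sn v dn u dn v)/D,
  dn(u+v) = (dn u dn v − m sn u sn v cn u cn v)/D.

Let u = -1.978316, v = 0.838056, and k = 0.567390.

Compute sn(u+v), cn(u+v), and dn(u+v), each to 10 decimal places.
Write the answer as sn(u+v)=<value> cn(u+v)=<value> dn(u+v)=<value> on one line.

sn u = -0.9785101340371133, cn u = -0.2061987332324584, dn u = 0.8317189676496673
sn v = 0.724817903576123, cn v = 0.6889404957291407, dn v = 0.9115205941449436
m = k² = 0.3219314121
D = 1 − m·sn²u·sn²v = 0.8380608577295937
sn(u+v) = (sn u·cn v·dn v + sn v·cn u·dn u)/D = -0.7387940036158997/0.8380608577295937 = -0.8815517355355079
cn(u+v) = (cn u·cn v − sn u·sn v·dn u·dn v)/D = 0.39563799296788/0.8380608577295937 = 0.4720874257744363
dn(u+v) = (dn u·dn v − m·sn u·sn v·cn u·cn v)/D = 0.7256931162569187/0.8380608577295937 = 0.8659193536647296

sn(u+v)=-0.8815517355 cn(u+v)=0.4720874258 dn(u+v)=0.8659193537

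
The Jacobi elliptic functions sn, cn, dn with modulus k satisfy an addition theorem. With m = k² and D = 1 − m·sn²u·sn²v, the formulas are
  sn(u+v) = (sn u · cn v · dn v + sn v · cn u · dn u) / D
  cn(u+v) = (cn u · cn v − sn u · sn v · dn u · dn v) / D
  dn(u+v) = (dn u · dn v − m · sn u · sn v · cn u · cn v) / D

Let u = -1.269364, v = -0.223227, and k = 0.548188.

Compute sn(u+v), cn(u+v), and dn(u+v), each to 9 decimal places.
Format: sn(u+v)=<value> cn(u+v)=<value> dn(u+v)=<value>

sn(u+v)=-0.982791232 cn(u+v)=0.184719773 dn(u+v)=0.842462901

sn u = -0.9302780145046826, cn u = 0.3668553062574203, dn u = 0.8601938210818884
sn v = -0.2208401476083494, cn v = 0.9753100169711795, dn v = 0.9926449575792309
m = k² = 0.300510083344
D = 1 − m·sn²u·sn²v = 0.9873164559657177
sn(u+v) = (sn u·cn v·dn v + sn v·cn u·dn u)/D = -0.9703259559717828/0.9873164559657177 = -0.9827912318372977
cn(u+v) = (cn u·cn v − sn u·sn v·dn u·dn v)/D = 0.1823768718564689/0.9873164559657177 = 0.1847197732342886
dn(u+v) = (dn u·dn v − m·sn u·sn v·cn u·cn v)/D = 0.8317774858367066/0.9873164559657177 = 0.8424629011405723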